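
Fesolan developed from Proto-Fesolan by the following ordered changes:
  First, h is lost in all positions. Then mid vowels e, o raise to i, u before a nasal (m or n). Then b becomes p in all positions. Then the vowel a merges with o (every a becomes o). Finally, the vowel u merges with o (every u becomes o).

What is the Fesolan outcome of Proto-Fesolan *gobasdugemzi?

Fesolan: *gobasdugemzi > gobasdugimzi > gopasdugimzi > goposdugimzi > goposdogimzi  (by pre-nasal raising, unconditioned shift, vowel merger, vowel merger)

goposdogimzi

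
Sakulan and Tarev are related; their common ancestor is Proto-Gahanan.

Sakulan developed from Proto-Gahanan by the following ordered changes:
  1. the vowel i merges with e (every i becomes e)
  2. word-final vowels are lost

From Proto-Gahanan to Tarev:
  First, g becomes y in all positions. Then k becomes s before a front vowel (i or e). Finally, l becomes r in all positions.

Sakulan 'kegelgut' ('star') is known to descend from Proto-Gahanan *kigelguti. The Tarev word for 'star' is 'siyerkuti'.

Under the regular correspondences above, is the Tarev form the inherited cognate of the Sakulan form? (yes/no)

no

Derive the expected Tarev reflex of *kigelguti:
Tarev: *kigelguti
  kigelguti → kiyelyuti   [unconditioned shift]
  kiyelyuti → siyelyuti   [palatalisation]
  siyelyuti → siyeryuti   [unconditioned shift]
  giving Tarev siyeryuti.
The regular Tarev reflex would be 'siyeryuti', but the attested form is 'siyerkuti'. The correspondence is irregular, so they are not cognates (the Tarev form has a different source).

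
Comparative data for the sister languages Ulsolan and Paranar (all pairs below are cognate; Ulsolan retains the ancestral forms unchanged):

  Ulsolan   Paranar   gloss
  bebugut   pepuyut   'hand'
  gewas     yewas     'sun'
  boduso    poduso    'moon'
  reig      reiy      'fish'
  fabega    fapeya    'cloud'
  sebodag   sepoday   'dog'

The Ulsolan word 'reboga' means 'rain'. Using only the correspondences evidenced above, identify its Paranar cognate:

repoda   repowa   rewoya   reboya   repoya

repoya

sebodag ~ sepoday — Ulsolan b corresponds to Paranar p between vowels (before a back vowel).
fabega ~ fapeya — Ulsolan g corresponds to Paranar y between vowels (before a back vowel).
Applying these to Ulsolan 'reboga':
  reboga → repoga   (b→p between vowels (before a back vowel))
  repoga → repoya   (g→y between vowels (before a back vowel))
So the Paranar cognate is 'repoya'.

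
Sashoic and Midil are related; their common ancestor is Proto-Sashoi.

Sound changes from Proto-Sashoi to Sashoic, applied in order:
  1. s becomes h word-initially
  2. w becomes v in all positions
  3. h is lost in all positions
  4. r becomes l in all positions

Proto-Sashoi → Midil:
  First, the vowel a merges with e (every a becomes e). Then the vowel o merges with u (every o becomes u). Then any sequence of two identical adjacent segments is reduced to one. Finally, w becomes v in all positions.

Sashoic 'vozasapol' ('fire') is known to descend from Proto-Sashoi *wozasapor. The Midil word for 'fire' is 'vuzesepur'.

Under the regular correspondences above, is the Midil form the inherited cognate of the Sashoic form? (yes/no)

Derive the expected Midil reflex of *wozasapor:
Midil: *wozasapor > wozesepor > wuzesepur > vuzesepur  (by vowel merger, vowel merger, unconditioned shift)
Midil 'vuzesepur' matches the regular reflex exactly, so the pair is cognate.

yes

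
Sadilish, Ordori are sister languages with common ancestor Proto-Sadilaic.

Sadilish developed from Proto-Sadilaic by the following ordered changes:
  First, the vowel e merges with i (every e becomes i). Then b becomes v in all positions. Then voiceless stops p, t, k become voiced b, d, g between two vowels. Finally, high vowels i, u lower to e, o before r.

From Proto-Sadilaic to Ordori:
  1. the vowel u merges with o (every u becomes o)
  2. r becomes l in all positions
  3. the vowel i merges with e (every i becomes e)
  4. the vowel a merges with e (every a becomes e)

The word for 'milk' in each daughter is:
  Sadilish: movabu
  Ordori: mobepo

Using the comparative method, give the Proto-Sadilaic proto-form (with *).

Position 4: Sadilish has a, Ordori has e. Sadilish preserves a here (none of its changes turn any other segment into a), so the proto-segment is *a.
Position 3: Sadilish has v, Ordori has b. Ordori preserves b here (none of its changes turn any other segment into b), so the proto-segment is *b.
This points to *mobapu. Verify forward in each daughter:
Sadilish: *mobapu > movapu > movabu  (by unconditioned shift, intervocalic voicing)
Ordori: *mobapu
  mobapu → mobapo   [vowel merger]
  mobapo (rule 2 does not apply)
  mobapo (rule 3 does not apply)
  mobapo → mobepo   [vowel merger]
  giving Ordori mobepo.
*mobapu is the unique common source.

*mobapu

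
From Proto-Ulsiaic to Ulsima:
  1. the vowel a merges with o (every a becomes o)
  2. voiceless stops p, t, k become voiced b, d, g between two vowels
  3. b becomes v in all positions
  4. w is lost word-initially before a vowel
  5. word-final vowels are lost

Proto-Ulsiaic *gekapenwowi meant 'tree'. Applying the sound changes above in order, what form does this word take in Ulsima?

Ulsima: *gekapenwowi > gekopenwowi > gegobenwowi > gegovenwowi > gegovenwow  (by vowel merger, intervocalic voicing, unconditioned shift, apocope)

gegovenwow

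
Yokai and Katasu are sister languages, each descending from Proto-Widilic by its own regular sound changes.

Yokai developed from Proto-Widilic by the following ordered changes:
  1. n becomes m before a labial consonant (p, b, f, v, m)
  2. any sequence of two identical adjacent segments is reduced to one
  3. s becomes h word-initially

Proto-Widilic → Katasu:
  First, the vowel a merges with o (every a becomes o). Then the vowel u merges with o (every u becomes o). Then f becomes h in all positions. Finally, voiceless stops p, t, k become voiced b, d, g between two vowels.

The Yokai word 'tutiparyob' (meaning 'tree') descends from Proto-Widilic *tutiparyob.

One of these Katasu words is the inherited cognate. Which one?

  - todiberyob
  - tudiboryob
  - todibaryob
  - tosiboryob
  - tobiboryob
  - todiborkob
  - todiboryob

todiboryob

Katasu: *tutiparyob > tutiporyob > totiporyob > todiboryob  (by vowel merger, vowel merger, intervocalic voicing)
Only 'todiboryob' matches the regular Katasu development of *tutiparyob.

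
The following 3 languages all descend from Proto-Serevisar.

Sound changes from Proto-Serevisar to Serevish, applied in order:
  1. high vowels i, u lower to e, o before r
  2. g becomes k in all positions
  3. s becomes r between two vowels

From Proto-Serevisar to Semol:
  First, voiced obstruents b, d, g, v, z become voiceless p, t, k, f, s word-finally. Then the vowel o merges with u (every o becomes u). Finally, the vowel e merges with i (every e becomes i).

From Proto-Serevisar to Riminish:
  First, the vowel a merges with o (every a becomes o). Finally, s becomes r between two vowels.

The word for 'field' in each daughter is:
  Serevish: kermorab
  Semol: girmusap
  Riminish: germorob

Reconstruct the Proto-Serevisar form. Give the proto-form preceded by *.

Position 5: Serevish has o, Semol has u, Riminish has o. Taking the neighbouring segments as reconstructed: Serevish o can only go back to *o; Semol u could go back to *o or *u; Riminish o could go back to *a or *o — the one source consistent with every daughter is *o.
Position 6: Serevish has r, Semol has s, Riminish has r. Taking the neighbouring segments as reconstructed: Serevish r could go back to *s or *r; Semol s can only go back to *s; Riminish r could go back to *s or *r — the one source consistent with every daughter is *s.
Position 7: Serevish has a, Semol has a, Riminish has o. Serevish preserves a here (none of its changes turn any other segment into a), so the proto-segment is *a.
Verify the candidate proto-form against each daughter:
Serevish: *germosab > kermosab > kermorab  (by unconditioned shift, rhotacism)
Semol: start from *germosab.
  rule 1 (final devoicing): germosab → germosap
  rule 2 (vowel merger): germosap → germusap
  rule 3 (vowel merger): germusap → girmusap
  ⇒ Semol girmusap
Riminish: start from *germosab.
  rule 1 (vowel merger): germosab → germosob
  rule 2 (rhotacism): germosob → germorob
  ⇒ Riminish germorob
Only *germosab yields all of Serevish kermorab, Semol girmusap, Riminish germorob.

*germosab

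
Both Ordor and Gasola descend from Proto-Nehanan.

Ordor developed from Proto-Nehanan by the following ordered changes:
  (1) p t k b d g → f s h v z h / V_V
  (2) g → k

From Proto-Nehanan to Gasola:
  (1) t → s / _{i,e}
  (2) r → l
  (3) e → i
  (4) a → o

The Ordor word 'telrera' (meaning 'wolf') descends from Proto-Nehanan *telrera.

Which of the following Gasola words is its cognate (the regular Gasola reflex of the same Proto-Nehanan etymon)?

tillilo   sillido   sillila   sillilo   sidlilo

Gasola: *telrera
  telrera → selrera   [palatalisation]
  selrera → sellela   [unconditioned shift]
  sellela → sillila   [vowel merger]
  sillila → sillilo   [vowel merger]
  giving Gasola sillilo.
Only 'sillilo' matches the regular Gasola development of *telrera.

sillilo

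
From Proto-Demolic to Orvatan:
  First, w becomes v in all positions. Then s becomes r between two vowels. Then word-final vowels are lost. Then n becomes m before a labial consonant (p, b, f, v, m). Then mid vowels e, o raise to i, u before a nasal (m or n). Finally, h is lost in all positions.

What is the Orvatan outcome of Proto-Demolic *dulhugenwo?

Orvatan: *dulhugenwo > dulhugenvo > dulhugenv > dulhugemv > dulhugimv > dulugimv  (by unconditioned shift, apocope, nasal place assimilation, pre-nasal raising, h-loss)

dulugimv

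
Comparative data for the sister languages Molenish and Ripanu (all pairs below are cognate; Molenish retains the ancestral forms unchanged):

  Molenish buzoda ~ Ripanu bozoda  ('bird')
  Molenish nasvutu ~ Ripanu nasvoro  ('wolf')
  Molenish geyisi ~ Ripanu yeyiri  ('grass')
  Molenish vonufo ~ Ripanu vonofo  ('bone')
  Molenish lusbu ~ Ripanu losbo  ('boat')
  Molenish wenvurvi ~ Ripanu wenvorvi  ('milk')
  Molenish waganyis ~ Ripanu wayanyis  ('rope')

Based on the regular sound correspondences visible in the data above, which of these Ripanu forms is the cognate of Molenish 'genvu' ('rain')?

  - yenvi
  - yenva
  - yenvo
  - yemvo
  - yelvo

yenvo

geyisi ~ yeyiri — Molenish g corresponds to Ripanu y word-initially before a front vowel.
nasvutu ~ nasvoro, lusbu ~ losbo — Molenish u corresponds to Ripanu o word-finally.
Applying these to Molenish 'genvu':
  genvu → yenvu   (g→y word-initially before a front vowel)
  yenvu → yenvo   (u→o word-finally)
So the Ripanu cognate is 'yenvo'.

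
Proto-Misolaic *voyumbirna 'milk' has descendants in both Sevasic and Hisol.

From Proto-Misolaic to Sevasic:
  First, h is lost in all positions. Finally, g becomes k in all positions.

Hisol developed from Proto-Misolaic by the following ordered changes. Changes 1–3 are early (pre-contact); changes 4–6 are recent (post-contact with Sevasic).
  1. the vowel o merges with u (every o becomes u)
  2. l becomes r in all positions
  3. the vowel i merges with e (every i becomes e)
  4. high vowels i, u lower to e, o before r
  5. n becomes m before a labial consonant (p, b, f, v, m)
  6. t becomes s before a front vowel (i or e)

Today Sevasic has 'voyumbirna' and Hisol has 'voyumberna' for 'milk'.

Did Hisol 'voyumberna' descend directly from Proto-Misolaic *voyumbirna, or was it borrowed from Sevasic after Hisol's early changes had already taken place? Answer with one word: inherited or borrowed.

If inherited, *voyumbirna would pass through all of Hisol's changes:
Hisol: *voyumbirna > vuyumbirna > vuyumberna  (by vowel merger, vowel merger)
If borrowed from Sevasic 'voyumbirna' after the early changes, it would undergo only the recent ones:
  rule 4 (pre-rhotic lowering): voyumbirna → voyumberna
  rule 5 (nasal place assimilation): no change (voyumberna)
  rule 6 (palatalisation): no change (voyumberna)
  ⇒ as a loan: voyumberna
Hisol 'voyumberna' matches the loan outcome 'voyumberna', not the inherited 'vuyumberna' — it skipped the early Hisol changes, so it was borrowed from Sevasic.

borrowed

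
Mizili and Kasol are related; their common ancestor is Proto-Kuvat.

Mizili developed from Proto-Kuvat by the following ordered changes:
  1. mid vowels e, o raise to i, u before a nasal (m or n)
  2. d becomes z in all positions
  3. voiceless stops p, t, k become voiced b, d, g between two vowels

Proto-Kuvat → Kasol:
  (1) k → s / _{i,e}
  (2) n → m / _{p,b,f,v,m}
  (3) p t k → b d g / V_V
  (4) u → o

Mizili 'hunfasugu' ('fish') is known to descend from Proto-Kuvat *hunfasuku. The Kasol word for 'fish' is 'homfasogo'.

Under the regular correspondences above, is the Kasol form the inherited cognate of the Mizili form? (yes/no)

Derive the expected Kasol reflex of *hunfasuku:
Kasol: start from *hunfasuku.
  rule 1: no change — hunfasuku
  rule 2 (nasal place assimilation): hunfasuku → humfasuku
  rule 3 (intervocalic voicing): humfasuku → humfasugu
  rule 4 (vowel merger): humfasugu → homfasogo
  ⇒ Kasol homfasogo
Kasol 'homfasogo' matches the regular reflex exactly, so the pair is cognate.

yes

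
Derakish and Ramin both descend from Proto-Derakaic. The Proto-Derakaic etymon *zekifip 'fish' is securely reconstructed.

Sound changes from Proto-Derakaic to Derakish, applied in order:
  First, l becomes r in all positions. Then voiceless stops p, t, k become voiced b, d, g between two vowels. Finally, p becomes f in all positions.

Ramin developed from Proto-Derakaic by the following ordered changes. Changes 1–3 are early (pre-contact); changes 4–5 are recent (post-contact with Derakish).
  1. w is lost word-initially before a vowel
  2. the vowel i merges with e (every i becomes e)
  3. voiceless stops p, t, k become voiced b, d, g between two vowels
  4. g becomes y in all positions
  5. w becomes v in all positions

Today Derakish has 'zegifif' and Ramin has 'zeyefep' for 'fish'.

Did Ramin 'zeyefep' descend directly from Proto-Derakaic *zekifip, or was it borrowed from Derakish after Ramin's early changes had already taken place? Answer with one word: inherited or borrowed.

inherited

If inherited, *zekifip would pass through all of Ramin's changes:
Ramin: *zekifip > zekefep > zegefep > zeyefep  (by vowel merger, intervocalic voicing, unconditioned shift)
If borrowed from Derakish 'zegifif' after the early changes, it would undergo only the recent ones:
  rule 4 (unconditioned shift): zegifif → zeyifif
  rule 5 (unconditioned shift): no change (zeyifif)
  ⇒ as a loan: zeyifif
Ramin 'zeyefep' matches the inherited outcome exactly, so it is an inherited cognate, not a loan.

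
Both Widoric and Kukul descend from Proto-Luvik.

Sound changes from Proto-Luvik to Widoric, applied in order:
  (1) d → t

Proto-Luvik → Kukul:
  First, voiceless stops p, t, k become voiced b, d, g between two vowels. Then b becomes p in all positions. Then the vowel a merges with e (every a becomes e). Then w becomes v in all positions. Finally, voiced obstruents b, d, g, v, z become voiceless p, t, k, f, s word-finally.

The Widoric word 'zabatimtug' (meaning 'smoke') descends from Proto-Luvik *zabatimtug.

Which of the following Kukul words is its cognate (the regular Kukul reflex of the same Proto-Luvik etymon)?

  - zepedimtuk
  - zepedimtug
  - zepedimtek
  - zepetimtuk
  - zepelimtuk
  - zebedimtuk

zepedimtuk

Kukul: *zabatimtug > zabadimtug > zapadimtug > zepedimtug > zepedimtuk  (by intervocalic voicing, unconditioned shift, vowel merger, final devoicing)
Among the options, 'zepedimtuk' alone shows every Kukul change applied in order.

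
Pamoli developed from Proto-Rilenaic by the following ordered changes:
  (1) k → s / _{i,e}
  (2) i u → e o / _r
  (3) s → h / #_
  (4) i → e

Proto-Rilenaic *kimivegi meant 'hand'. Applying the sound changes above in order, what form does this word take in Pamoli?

hemevege

Pamoli: *kimivegi > simivegi > himivegi > hemevege  (by palatalisation, debuccalisation, vowel merger)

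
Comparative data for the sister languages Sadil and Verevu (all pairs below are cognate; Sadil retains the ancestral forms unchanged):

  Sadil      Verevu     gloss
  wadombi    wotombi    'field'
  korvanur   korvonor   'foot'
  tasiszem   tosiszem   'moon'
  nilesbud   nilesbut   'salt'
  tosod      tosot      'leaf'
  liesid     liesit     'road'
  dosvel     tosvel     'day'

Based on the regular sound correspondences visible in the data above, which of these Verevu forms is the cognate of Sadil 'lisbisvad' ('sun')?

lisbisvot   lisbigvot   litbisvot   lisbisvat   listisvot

lisbisvot

wadombi ~ wotombi, tasiszem ~ tosiszem — Sadil a corresponds to Verevu o after a consonant, before a consonant other than r, m, n, p, b, f, v.
nilesbud ~ nilesbut, tosod ~ tosot — Sadil d corresponds to Verevu t word-finally.
Applying these to Sadil 'lisbisvad':
  lisbisvad → lisbisvod   (a→o after a consonant, before a consonant other than r, m, n, p, b, f, v)
  lisbisvod → lisbisvot   (d→t word-finally)
So the Verevu cognate is 'lisbisvot'.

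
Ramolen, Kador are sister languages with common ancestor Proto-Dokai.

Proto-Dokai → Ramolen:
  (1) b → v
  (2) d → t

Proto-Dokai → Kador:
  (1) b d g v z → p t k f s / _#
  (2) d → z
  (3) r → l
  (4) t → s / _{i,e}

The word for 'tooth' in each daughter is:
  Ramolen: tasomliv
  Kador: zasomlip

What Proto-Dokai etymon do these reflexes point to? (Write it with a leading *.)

Position 1: Ramolen has t, Kador has z. Taking the neighbouring segments as reconstructed: Ramolen t could go back to *t or *d; Kador z could go back to *d or *z — the one source consistent with every daughter is *d.
Position 8: Ramolen has v, Kador has p. Taking the neighbouring segments as reconstructed: Ramolen v could go back to *b or *v; Kador p could go back to *p or *b — the one source consistent with every daughter is *b.
Verify the candidate proto-form against each daughter:
Ramolen: *dasomlib
  dasomlib → dasomliv   [unconditioned shift]
  dasomliv → tasomliv   [unconditioned shift]
  giving Ramolen tasomliv.
Kador: *dasomlib
  dasomlib → dasomlip   [final devoicing]
  dasomlip → zasomlip   [unconditioned shift]
  zasomlip (rule 3 does not apply)
  zasomlip (rule 4 does not apply)
  giving Kador zasomlip.
*dasomlib is the unique common source.

*dasomlib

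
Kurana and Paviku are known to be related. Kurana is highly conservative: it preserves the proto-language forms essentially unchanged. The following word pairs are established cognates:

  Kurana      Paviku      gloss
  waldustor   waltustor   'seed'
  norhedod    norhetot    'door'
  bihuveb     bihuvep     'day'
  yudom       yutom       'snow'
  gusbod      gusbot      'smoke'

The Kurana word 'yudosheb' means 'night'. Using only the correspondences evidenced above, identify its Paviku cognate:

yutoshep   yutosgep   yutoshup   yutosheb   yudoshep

norhedod ~ norhetot, yudom ~ yutom — Kurana d corresponds to Paviku t between vowels (before a back vowel).
bihuveb ~ bihuvep — Kurana b corresponds to Paviku p word-finally.
Applying these to Kurana 'yudosheb':
  yudosheb → yutosheb   (d→t between vowels (before a back vowel))
  yutosheb → yutoshep   (b→p word-finally)
So the Paviku cognate is 'yutoshep'.

yutoshep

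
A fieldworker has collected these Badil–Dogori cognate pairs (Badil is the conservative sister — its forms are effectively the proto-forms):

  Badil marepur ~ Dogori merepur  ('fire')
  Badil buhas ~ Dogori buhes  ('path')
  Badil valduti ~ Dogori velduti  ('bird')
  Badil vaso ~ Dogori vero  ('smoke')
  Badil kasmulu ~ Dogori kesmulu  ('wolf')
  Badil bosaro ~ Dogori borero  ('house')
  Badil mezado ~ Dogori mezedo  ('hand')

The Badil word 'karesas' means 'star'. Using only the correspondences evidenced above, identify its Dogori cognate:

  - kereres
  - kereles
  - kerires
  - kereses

kereres

marepur ~ merepur, bosaro ~ borero — Badil a corresponds to Dogori e after a consonant, before r.
bosaro ~ borero — Badil s corresponds to Dogori r between vowels (before a back vowel).
buhas ~ buhes, valduti ~ velduti — Badil a corresponds to Dogori e after a consonant, before a consonant other than r, m, n, p, b, f, v.
Applying these to Badil 'karesas':
  karesas → keresas   (a→e after a consonant, before r)
  keresas → kereras   (s→r between vowels (before a back vowel))
  kereras → kereres   (a→e after a consonant, before a consonant other than r, m, n, p, b, f, v)
So the Dogori cognate is 'kereres'.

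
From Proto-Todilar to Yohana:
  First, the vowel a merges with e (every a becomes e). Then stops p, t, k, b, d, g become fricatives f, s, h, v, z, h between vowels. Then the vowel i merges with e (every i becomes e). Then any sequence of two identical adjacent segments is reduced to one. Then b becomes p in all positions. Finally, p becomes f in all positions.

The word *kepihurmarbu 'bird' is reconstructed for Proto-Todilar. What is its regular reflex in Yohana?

Yohana: *kepihurmarbu
  kepihurmarbu → kepihurmerbu   [vowel merger]
  kepihurmerbu → kefihurmerbu   [intervocalic lenition]
  kefihurmerbu → kefehurmerbu   [vowel merger]
  kefehurmerbu (rule 4 does not apply)
  kefehurmerbu → kefehurmerpu   [unconditioned shift]
  kefehurmerpu → kefehurmerfu   [unconditioned shift]
  giving Yohana kefehurmerfu.

kefehurmerfu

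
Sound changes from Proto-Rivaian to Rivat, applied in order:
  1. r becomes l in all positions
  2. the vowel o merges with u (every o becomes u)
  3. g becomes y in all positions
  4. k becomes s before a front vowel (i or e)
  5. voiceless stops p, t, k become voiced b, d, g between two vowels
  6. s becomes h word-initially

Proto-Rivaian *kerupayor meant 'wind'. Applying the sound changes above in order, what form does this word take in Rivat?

helubayul

Rivat: *kerupayor > kelupayol > kelupayul > selupayul > selubayul > helubayul  (by unconditioned shift, vowel merger, palatalisation, intervocalic voicing, debuccalisation)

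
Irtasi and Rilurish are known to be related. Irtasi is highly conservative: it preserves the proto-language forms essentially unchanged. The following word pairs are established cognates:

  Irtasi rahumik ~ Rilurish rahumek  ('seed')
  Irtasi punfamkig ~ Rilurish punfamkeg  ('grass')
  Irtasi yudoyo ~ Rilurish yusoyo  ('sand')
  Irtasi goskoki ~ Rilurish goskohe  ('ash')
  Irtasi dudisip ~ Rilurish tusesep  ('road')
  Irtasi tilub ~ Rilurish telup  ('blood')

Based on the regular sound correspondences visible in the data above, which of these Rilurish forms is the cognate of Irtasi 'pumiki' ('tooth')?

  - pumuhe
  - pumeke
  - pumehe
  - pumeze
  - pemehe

pumehe

rahumik ~ rahumek, punfamkig ~ punfamkeg — Irtasi i corresponds to Rilurish e after a consonant, before a consonant other than r, m, n, p, b, f, v.
goskoki ~ goskohe — Irtasi k corresponds to Rilurish h between vowels (before a front vowel).
goskoki ~ goskohe — Irtasi i corresponds to Rilurish e word-finally.
Applying these to Irtasi 'pumiki':
  pumiki → pumeki   (i→e after a consonant, before a consonant other than r, m, n, p, b, f, v)
  pumeki → pumehi   (k→h between vowels (before a front vowel))
  pumehi → pumehe   (i→e word-finally)
So the Rilurish cognate is 'pumehe'.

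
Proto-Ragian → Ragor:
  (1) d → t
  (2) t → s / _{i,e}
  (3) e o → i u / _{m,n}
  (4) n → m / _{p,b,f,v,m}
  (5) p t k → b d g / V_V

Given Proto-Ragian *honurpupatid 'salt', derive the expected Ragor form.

Ragor: *honurpupatid
  honurpupatid → honurpupatit   [unconditioned shift]
  honurpupatit → honurpupasit   [palatalisation]
  honurpupasit → hunurpupasit   [pre-nasal raising]
  hunurpupasit (rule 4 does not apply)
  hunurpupasit → hunurpubasit   [intervocalic voicing]
  giving Ragor hunurpubasit.

hunurpubasit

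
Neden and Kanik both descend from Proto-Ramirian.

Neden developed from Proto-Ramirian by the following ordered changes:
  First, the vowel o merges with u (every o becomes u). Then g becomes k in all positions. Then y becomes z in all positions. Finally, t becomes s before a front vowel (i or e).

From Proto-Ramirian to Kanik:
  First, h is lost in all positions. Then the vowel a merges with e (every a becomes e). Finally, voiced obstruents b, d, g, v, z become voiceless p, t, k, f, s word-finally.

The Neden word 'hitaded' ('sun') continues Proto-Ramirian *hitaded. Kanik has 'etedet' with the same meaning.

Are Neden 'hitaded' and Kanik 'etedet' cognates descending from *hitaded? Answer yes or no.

no

Derive the expected Kanik reflex of *hitaded:
Kanik: *hitaded > itaded > iteded > itedet  (by h-loss, vowel merger, final devoicing)
The regular Kanik reflex would be 'itedet', but the attested form is 'etedet'. The correspondence is irregular, so they are not cognates (the Kanik form has a different source).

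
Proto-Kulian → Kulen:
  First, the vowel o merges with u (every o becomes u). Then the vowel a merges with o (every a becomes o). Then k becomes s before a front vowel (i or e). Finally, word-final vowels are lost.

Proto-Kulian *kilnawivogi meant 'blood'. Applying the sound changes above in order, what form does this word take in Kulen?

silnowivug

Kulen: *kilnawivogi
  kilnawivogi → kilnawivugi   [vowel merger]
  kilnawivugi → kilnowivugi   [vowel merger]
  kilnowivugi → silnowivugi   [palatalisation]
  silnowivugi → silnowivug   [apocope]
  giving Kulen silnowivug.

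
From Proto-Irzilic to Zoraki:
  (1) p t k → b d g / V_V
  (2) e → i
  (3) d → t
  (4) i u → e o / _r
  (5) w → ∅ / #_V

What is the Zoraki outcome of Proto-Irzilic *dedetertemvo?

tititertimvo

Zoraki: *dedetertemvo
  dedetertemvo → dededertemvo   [intervocalic voicing]
  dededertemvo → dididirtimvo   [vowel merger]
  dididirtimvo → tititirtimvo   [unconditioned shift]
  tititirtimvo → tititertimvo   [pre-rhotic lowering]
  tititertimvo (rule 5 does not apply)
  giving Zoraki tititertimvo.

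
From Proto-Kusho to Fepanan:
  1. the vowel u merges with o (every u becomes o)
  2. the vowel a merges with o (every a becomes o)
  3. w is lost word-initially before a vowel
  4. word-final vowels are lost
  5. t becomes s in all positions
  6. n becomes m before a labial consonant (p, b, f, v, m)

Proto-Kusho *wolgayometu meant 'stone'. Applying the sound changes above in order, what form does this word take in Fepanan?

olgoyomes

Fepanan: *wolgayometu
  wolgayometu → wolgayometo   [vowel merger]
  wolgayometo → wolgoyometo   [vowel merger]
  wolgoyometo → olgoyometo   [glide loss]
  olgoyometo → olgoyomet   [apocope]
  olgoyomet → olgoyomes   [unconditioned shift]
  olgoyomes (rule 6 does not apply)
  giving Fepanan olgoyomes.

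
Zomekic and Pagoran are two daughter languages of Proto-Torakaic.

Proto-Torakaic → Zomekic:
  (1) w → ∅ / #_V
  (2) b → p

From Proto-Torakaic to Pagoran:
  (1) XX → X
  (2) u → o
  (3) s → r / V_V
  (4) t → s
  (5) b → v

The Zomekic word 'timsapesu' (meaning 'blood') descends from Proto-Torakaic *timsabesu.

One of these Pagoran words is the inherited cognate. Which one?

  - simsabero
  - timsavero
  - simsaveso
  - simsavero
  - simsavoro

Pagoran: *timsabesu
  timsabesu (rule 1 does not apply)
  timsabesu → timsabeso   [vowel merger]
  timsabeso → timsabero   [rhotacism]
  timsabero → simsabero   [unconditioned shift]
  simsabero → simsavero   [unconditioned shift]
  giving Pagoran simsavero.

simsavero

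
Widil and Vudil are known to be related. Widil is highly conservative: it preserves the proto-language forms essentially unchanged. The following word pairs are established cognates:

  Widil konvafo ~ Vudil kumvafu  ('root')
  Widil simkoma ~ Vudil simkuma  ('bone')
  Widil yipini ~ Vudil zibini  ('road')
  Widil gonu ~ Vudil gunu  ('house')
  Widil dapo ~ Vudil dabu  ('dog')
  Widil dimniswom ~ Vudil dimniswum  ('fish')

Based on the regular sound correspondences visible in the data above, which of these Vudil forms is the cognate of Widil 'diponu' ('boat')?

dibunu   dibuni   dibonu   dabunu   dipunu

dibunu

dapo ~ dabu — Widil p corresponds to Vudil b between vowels (before a back vowel).
konvafo ~ kumvafu, gonu ~ gunu — Widil o corresponds to Vudil u after a consonant, before a nasal.
Applying these to Widil 'diponu':
  diponu → dibonu   (p→b between vowels (before a back vowel))
  dibonu → dibunu   (o→u after a consonant, before a nasal)
So the Vudil cognate is 'dibunu'.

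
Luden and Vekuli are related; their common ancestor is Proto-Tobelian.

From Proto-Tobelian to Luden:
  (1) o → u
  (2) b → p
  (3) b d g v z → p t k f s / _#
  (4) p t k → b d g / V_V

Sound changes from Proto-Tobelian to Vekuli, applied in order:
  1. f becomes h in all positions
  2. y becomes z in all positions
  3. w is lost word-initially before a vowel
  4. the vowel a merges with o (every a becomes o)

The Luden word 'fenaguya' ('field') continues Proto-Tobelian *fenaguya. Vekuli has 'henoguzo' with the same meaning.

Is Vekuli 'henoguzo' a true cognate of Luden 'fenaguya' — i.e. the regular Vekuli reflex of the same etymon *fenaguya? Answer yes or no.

yes

Derive the expected Vekuli reflex of *fenaguya:
Vekuli: start from *fenaguya.
  rule 1 (unconditioned shift): fenaguya → henaguya
  rule 2 (unconditioned shift): henaguya → henaguza
  rule 3: no change — henaguza
  rule 4 (vowel merger): henaguza → henoguzo
  ⇒ Vekuli henoguzo
Vekuli 'henoguzo' matches the regular reflex exactly, so the pair is cognate.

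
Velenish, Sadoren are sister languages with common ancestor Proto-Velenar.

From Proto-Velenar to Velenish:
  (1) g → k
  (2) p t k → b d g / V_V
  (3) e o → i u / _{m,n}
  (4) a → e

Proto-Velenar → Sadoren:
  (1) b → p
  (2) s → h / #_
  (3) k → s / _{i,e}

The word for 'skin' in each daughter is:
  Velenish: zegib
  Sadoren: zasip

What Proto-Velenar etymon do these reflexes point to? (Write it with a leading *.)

Position 3: Velenish has g, Sadoren has s. Taking the neighbouring segments as reconstructed: Velenish g could go back to *k or *g; Sadoren s could go back to *k or *s — the one source consistent with every daughter is *k.
Position 5: Velenish has b, Sadoren has p. Taking the neighbouring segments as reconstructed: Velenish b can only go back to *b; Sadoren p could go back to *p or *b — the one source consistent with every daughter is *b.
This points to *zakib. Verify forward in each daughter:
Velenish: start from *zakib.
  rule 1: no change — zakib
  rule 2 (intervocalic voicing): zakib → zagib
  rule 3: no change — zagib
  rule 4 (vowel merger): zagib → zegib
  ⇒ Velenish zegib
Sadoren: *zakib > zakip > zasip  (by unconditioned shift, palatalisation)
*zakib is the unique common source.

*zakib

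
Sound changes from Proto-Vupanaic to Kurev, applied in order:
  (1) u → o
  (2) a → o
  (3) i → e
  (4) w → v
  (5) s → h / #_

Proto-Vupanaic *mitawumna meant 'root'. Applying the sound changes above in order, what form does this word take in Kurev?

metovomno

Kurev: *mitawumna > mitawomna > mitowomno > metowomno > metovomno  (by vowel merger, vowel merger, vowel merger, unconditioned shift)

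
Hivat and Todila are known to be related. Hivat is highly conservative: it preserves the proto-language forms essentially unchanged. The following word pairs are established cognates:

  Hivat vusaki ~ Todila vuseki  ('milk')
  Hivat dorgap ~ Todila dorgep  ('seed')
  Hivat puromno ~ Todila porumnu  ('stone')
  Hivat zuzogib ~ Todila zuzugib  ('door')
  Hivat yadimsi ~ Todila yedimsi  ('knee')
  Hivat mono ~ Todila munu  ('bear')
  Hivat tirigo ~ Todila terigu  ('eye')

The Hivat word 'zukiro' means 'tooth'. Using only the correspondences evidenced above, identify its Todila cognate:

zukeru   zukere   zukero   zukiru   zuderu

zukeru

tirigo ~ terigu — Hivat i corresponds to Todila e after a consonant, before r.
puromno ~ porumnu, mono ~ munu — Hivat o corresponds to Todila u word-finally.
Applying these to Hivat 'zukiro':
  zukiro → zukero   (i→e after a consonant, before r)
  zukero → zukeru   (o→u word-finally)
So the Todila cognate is 'zukeru'.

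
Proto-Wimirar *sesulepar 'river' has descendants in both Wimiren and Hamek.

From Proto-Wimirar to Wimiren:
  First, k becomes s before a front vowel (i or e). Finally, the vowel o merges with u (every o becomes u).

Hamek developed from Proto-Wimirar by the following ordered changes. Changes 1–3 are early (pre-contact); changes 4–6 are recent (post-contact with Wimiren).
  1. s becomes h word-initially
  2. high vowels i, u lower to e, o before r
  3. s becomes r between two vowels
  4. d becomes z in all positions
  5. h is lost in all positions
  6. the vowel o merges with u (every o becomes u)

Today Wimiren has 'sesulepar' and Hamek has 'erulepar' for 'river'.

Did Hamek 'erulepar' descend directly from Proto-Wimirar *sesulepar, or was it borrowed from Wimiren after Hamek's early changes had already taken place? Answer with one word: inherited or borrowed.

If inherited, *sesulepar would pass through all of Hamek's changes:
Hamek: start from *sesulepar.
  rule 1 (debuccalisation): sesulepar → hesulepar
  rule 2: no change — hesulepar
  rule 3 (rhotacism): hesulepar → herulepar
  rule 4: no change — herulepar
  rule 5 (h-loss): herulepar → erulepar
  rule 6: no change — erulepar
  ⇒ Hamek erulepar
If borrowed from Wimiren 'sesulepar' after the early changes, it would undergo only the recent ones:
  rule 4 (unconditioned shift): no change (sesulepar)
  rule 5 (h-loss): no change (sesulepar)
  rule 6 (vowel merger): no change (sesulepar)
  ⇒ as a loan: sesulepar
Hamek 'erulepar' matches the inherited outcome exactly, so it is an inherited cognate, not a loan.

inherited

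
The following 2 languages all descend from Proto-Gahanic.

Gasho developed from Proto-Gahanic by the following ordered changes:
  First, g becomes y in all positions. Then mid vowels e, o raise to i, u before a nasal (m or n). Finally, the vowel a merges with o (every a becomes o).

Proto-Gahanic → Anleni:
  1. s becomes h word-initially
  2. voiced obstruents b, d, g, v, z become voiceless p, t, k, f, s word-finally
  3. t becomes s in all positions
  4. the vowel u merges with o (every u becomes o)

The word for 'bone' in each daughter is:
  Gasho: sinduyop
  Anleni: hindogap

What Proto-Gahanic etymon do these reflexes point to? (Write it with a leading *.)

Position 6: Gasho has y, Anleni has g. Anleni preserves g here (none of its changes turn any other segment into g), so the proto-segment is *g.
Position 5: Gasho has u, Anleni has o. Taking the neighbouring segments as reconstructed: Gasho u can only go back to *u; Anleni o could go back to *o or *u — the one source consistent with every daughter is *u.
Verify the candidate proto-form against each daughter:
Gasho: *sindugap > sinduyap > sinduyop  (by unconditioned shift, vowel merger)
Anleni: *sindugap > hindugap > hindogap  (by debuccalisation, vowel merger)
Only *sindugap yields all of Gasho sinduyop, Anleni hindogap.

*sindugap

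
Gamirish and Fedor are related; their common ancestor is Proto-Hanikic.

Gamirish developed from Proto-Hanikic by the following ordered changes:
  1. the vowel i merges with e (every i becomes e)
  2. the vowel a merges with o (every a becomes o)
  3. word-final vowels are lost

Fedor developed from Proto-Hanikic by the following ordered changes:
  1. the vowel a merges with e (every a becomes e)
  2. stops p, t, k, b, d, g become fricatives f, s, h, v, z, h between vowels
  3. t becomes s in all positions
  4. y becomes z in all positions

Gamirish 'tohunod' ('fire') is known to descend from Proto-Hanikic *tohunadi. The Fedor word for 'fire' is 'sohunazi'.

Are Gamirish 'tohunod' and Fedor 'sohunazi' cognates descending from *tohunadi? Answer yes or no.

Derive the expected Fedor reflex of *tohunadi:
Fedor: *tohunadi > tohunedi > tohunezi > sohunezi  (by vowel merger, intervocalic lenition, unconditioned shift)
The regular Fedor reflex would be 'sohunezi', but the attested form is 'sohunazi'. The correspondence is irregular, so they are not cognates (the Fedor form has a different source).

no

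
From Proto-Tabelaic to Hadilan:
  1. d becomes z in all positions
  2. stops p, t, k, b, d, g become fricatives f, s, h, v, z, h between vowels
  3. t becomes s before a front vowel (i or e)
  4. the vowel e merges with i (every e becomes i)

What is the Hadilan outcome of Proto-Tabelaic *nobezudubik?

novizuzuvik

Hadilan: *nobezudubik > nobezuzubik > novezuzuvik > novizuzuvik  (by unconditioned shift, intervocalic lenition, vowel merger)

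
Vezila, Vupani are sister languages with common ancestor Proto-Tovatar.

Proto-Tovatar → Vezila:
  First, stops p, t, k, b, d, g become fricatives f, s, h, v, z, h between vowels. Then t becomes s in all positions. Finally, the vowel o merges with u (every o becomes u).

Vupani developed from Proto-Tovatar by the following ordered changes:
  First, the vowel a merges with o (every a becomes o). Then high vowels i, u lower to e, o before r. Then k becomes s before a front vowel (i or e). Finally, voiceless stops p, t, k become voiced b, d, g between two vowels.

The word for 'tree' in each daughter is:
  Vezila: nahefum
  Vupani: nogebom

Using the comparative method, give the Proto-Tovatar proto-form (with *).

*nagepom

Position 5: Vezila has f, Vupani has b. Taking the neighbouring segments as reconstructed: Vezila f could go back to *p or *f; Vupani b could go back to *p or *b — the one source consistent with every daughter is *p.
Position 6: Vezila has u, Vupani has o. Taking the neighbouring segments as reconstructed: Vezila u could go back to *o or *u; Vupani o could go back to *a or *o — the one source consistent with every daughter is *o.
Position 3: Vezila has h, Vupani has g. Taking the neighbouring segments as reconstructed: Vezila h could go back to *k or *g or *h; Vupani g can only go back to *g — the one source consistent with every daughter is *g.
Continuing position by position gives *nagepom; check it forward:
Vezila: start from *nagepom.
  rule 1 (intervocalic lenition): nagepom → nahefom
  rule 2: no change — nahefom
  rule 3 (vowel merger): nahefom → nahefum
  ⇒ Vezila nahefum
Vupani: *nagepom > nogepom > nogebom  (by vowel merger, intervocalic voicing)
*nagepom is the unique common source.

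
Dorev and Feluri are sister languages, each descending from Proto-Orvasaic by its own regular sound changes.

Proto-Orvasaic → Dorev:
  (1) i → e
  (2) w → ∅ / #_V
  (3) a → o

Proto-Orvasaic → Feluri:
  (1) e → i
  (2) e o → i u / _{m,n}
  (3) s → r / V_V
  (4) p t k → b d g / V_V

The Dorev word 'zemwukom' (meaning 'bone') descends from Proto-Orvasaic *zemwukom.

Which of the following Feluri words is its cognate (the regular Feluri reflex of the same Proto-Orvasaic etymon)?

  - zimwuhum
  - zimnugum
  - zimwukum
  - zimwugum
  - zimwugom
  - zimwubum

Feluri: *zemwukom > zimwukom > zimwukum > zimwugum  (by vowel merger, pre-nasal raising, intervocalic voicing)

zimwugum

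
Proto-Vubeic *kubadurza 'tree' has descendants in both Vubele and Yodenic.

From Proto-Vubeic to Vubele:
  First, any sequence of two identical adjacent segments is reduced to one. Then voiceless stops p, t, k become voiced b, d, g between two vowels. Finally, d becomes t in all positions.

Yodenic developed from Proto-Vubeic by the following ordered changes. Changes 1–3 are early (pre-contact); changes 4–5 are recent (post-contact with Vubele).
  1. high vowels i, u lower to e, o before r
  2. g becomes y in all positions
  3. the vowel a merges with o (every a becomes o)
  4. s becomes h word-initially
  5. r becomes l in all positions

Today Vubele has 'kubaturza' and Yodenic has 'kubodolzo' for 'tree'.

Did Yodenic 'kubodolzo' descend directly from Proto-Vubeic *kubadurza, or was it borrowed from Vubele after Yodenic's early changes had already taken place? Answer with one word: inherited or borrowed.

If inherited, *kubadurza would pass through all of Yodenic's changes:
Yodenic: start from *kubadurza.
  rule 1 (pre-rhotic lowering): kubadurza → kubadorza
  rule 2: no change — kubadorza
  rule 3 (vowel merger): kubadorza → kubodorzo
  rule 4: no change — kubodorzo
  rule 5 (unconditioned shift): kubodorzo → kubodolzo
  ⇒ Yodenic kubodolzo
If borrowed from Vubele 'kubaturza' after the early changes, it would undergo only the recent ones:
  rule 4 (debuccalisation): no change (kubaturza)
  rule 5 (unconditioned shift): kubaturza → kubatulza
  ⇒ as a loan: kubatulza
Yodenic 'kubodolzo' matches the inherited outcome exactly, so it is an inherited cognate, not a loan.

inherited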